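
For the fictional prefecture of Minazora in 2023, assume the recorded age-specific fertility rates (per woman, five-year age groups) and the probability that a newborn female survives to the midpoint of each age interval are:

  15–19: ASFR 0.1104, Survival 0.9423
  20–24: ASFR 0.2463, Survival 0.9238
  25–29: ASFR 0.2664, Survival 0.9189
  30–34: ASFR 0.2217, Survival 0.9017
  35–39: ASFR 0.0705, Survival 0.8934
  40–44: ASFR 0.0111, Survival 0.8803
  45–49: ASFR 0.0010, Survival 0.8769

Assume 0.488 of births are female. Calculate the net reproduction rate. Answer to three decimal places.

Proportion female at birth = 0.488.
Weighting each age-specific rate by interval width and survival:
  15–19: 5 × 0.1104 × 0.9423 = 0.52015
  20–24: 5 × 0.2463 × 0.9238 = 1.13766
  25–29: 5 × 0.2664 × 0.9189 = 1.22397
  30–34: 5 × 0.2217 × 0.9017 = 0.99953
  35–39: 5 × 0.0705 × 0.8934 = 0.31492
  40–44: 5 × 0.0111 × 0.8803 = 0.04886
  45–49: 5 × 0.0010 × 0.8769 = 0.00438
Sum = 4.24947
NRR = 0.488 × 4.24947 = 2.07374

2.074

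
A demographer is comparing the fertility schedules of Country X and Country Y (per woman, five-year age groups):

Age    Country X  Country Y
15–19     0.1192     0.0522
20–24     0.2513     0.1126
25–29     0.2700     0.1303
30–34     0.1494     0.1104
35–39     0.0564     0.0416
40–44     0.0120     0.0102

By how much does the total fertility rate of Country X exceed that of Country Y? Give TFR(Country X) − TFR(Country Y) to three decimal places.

2.005

Country X:
  Sum of ASFRs = 0.1192 + 0.2513 + 0.2700 + 0.1494 + 0.0564 + 0.0120 = 0.8583
  TFR = 5 × 0.8583 = 4.2915
Country Y:
  Sum of ASFRs = 0.0522 + 0.1126 + 0.1303 + 0.1104 + 0.0416 + 0.0102 = 0.4573
  TFR = 5 × 0.4573 = 2.2865
Difference = 4.2915 − 2.2865 = 2.005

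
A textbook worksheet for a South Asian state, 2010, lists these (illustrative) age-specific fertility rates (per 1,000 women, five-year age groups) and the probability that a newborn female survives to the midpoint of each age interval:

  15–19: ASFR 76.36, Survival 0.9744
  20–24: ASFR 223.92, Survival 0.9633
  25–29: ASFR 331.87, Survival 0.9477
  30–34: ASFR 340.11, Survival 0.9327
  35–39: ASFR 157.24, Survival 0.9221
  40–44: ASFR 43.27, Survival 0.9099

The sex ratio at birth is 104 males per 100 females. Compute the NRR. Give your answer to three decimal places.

Proportion female at birth = 100 / (100 + 104) = 0.49020.
Each age group contributes 5 × ASFR × survival:
  15–19: 5 × 76.36/1000 × 0.9744 = 0.37203
  20–24: 5 × 223.92/1000 × 0.9633 = 1.07851
  25–29: 5 × 331.87/1000 × 0.9477 = 1.57257
  30–34: 5 × 340.11/1000 × 0.9327 = 1.58610
  35–39: 5 × 157.24/1000 × 0.9221 = 0.72496
  40–44: 5 × 43.27/1000 × 0.9099 = 0.19686
Sum = 5.53103
NRR = 0.49020 × 5.53103 = 2.71131
An NRR exceeding 1 indicates intrinsic growth under these rates.

2.711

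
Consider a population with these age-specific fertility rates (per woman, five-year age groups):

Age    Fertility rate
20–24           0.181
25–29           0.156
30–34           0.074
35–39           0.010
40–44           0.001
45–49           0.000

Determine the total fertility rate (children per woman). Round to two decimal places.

Sum of ASFRs = 0.181 + 0.156 + 0.074 + 0.010 + 0.001 + 0.000 = 0.422
TFR = 5 × 0.422 = 2.11

2.11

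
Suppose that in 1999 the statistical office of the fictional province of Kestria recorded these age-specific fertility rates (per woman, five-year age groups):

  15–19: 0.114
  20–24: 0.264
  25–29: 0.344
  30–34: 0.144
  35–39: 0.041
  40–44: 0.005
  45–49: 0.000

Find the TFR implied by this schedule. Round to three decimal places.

Sum of ASFRs = 0.114 + 0.264 + 0.344 + 0.144 + 0.041 + 0.005 + 0.000 = 0.912
TFR = 5 × 0.912 = 4.56

4.560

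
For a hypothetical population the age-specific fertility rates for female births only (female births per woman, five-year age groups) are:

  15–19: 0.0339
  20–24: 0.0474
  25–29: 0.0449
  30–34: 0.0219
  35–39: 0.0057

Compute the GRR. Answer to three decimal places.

0.769

Sum of female ASFRs = 0.0339 + 0.0474 + 0.0449 + 0.0219 + 0.0057 = 0.1538
GRR = 5 × 0.1538 = 0.769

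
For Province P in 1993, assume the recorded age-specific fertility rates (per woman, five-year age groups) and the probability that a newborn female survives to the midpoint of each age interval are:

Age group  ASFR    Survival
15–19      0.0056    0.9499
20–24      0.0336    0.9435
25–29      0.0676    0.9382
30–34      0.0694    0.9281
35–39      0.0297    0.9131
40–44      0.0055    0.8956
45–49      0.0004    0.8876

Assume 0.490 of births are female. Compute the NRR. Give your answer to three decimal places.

Proportion female at birth = 0.490.
Survival-weighted fertility by age (5·fₓ·Sₓ):
  15–19: 5 × 0.0056 × 0.9499 = 0.02660
  20–24: 5 × 0.0336 × 0.9435 = 0.15851
  25–29: 5 × 0.0676 × 0.9382 = 0.31711
  30–34: 5 × 0.0694 × 0.9281 = 0.32205
  35–39: 5 × 0.0297 × 0.9131 = 0.13560
  40–44: 5 × 0.0055 × 0.8956 = 0.02463
  45–49: 5 × 0.0004 × 0.8876 = 0.00178
Sum = 0.98628
NRR = 0.490 × 0.98628 = 0.48328
With NRR below 1 the population is below replacement fertility.

0.483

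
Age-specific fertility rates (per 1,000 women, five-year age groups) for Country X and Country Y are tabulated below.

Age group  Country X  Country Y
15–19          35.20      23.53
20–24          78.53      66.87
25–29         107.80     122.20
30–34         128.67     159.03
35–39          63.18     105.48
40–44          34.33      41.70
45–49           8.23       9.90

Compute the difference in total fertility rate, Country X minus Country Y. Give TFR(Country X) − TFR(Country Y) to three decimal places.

Country X:
  Sum of ASFRs = 35.20 + 78.53 + 107.80 + 128.67 + 63.18 + 34.33 + 8.23 = 455.94
  TFR = 5 × 455.94 / 1000 = 2.2797
Country Y:
  Sum of ASFRs = 23.53 + 66.87 + 122.20 + 159.03 + 105.48 + 41.70 + 9.90 = 528.71
  TFR = 5 × 528.71 / 1000 = 2.64355
Difference = 2.2797 − 2.64355 = -0.36385

-0.364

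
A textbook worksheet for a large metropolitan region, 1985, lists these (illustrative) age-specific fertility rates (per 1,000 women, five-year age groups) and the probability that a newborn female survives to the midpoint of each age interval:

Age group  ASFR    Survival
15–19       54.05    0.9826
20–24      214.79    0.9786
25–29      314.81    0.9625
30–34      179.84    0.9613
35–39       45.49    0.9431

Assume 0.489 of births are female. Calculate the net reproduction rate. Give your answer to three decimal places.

Proportion female at birth = 0.489.
Weighting each age-specific rate by interval width and survival:
  15–19: 5 × 54.05/1000 × 0.9826 = 0.26555
  20–24: 5 × 214.79/1000 × 0.9786 = 1.05097
  25–29: 5 × 314.81/1000 × 0.9625 = 1.51502
  30–34: 5 × 179.84/1000 × 0.9613 = 0.86440
  35–39: 5 × 45.49/1000 × 0.9431 = 0.21451
Sum = 3.91045
NRR = 0.489 × 3.91045 = 1.91221

1.912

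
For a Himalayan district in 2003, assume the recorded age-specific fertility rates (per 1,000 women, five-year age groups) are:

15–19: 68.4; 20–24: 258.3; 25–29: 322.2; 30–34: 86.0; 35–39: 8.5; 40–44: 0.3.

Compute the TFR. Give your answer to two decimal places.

Sum of ASFRs = 68.4 + 258.3 + 322.2 + 86.0 + 8.5 + 0.3 = 743.7
TFR = 5 × 743.7 / 1000 = 3.7185

3.72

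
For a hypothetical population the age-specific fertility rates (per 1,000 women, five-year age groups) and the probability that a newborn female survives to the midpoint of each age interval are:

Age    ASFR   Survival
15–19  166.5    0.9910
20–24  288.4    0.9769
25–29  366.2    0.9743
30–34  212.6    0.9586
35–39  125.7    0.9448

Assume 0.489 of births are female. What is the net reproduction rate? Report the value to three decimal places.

2.753

Proportion female at birth = 0.489.
Per-age-group product (5 × ASFR × survival probability):
  15–19: 5 × 166.5/1000 × 0.9910 = 0.82501
  20–24: 5 × 288.4/1000 × 0.9769 = 1.40869
  25–29: 5 × 366.2/1000 × 0.9743 = 1.78394
  30–34: 5 × 212.6/1000 × 0.9586 = 1.01899
  35–39: 5 × 125.7/1000 × 0.9448 = 0.59381
Sum = 5.63044
NRR = 0.489 × 5.63044 = 2.75329
With NRR above 1 the population is above replacement fertility.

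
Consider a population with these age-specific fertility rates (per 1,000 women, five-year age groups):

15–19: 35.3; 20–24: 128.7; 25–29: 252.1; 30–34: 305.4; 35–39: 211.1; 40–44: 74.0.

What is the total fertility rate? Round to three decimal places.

Sum of ASFRs = 35.3 + 128.7 + 252.1 + 305.4 + 211.1 + 74.0 = 1006.6
TFR = 5 × 1006.6 / 1000 = 5.033

5.033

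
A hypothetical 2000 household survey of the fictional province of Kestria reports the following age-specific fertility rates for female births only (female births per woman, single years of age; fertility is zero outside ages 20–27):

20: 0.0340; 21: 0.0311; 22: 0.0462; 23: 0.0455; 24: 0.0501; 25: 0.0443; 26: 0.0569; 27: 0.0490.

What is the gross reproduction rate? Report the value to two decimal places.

0.36

Sum of female ASFRs = 0.0340 + 0.0311 + 0.0462 + 0.0455 + 0.0501 + 0.0443 + 0.0569 + 0.0490 = 0.3571
GRR = 0.3571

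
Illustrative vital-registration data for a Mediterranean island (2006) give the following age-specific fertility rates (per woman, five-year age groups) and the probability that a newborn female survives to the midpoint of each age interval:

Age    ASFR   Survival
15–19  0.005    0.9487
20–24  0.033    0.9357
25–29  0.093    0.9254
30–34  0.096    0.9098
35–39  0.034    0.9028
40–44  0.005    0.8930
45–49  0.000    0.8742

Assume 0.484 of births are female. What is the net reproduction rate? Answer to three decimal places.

0.591

Proportion female at birth = 0.484.
Per-age-group product (5 × ASFR × survival probability):
  15–19: 5 × 0.005 × 0.9487 = 0.02372
  20–24: 5 × 0.033 × 0.9357 = 0.15439
  25–29: 5 × 0.093 × 0.9254 = 0.43031
  30–34: 5 × 0.096 × 0.9098 = 0.43670
  35–39: 5 × 0.034 × 0.9028 = 0.15348
  40–44: 5 × 0.005 × 0.8930 = 0.02233
  45–49: 5 × 0.000 × 0.8742 = 0.00000
Sum = 1.22093
NRR = 0.484 × 1.22093 = 0.59093
NRR < 1, so the cohort does not fully replace itself.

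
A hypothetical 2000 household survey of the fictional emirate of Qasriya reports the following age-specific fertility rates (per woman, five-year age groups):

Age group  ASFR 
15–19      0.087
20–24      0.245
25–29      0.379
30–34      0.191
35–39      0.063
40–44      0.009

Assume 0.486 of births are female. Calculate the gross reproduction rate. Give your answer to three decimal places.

Proportion female at birth = 0.486.
Sum of ASFRs = 0.087 + 0.245 + 0.379 + 0.191 + 0.063 + 0.009 = 0.974
TFR = 5 × 0.974 = 4.87
GRR = 0.486 × 4.87 = 2.36682

2.367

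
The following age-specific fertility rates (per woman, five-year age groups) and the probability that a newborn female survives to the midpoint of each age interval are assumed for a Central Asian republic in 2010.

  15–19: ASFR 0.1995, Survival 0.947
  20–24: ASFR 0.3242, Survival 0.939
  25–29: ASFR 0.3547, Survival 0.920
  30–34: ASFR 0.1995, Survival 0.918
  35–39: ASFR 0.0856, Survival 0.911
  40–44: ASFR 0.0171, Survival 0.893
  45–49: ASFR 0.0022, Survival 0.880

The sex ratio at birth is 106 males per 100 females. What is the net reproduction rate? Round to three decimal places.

Proportion female at birth = 100 / (100 + 106) = 0.48544.
Weighting each age-specific rate by interval width and survival:
  15–19: 5 × 0.1995 × 0.947 = 0.94463
  20–24: 5 × 0.3242 × 0.939 = 1.52212
  25–29: 5 × 0.3547 × 0.920 = 1.63162
  30–34: 5 × 0.1995 × 0.918 = 0.91571
  35–39: 5 × 0.0856 × 0.911 = 0.38991
  40–44: 5 × 0.0171 × 0.893 = 0.07635
  45–49: 5 × 0.0022 × 0.880 = 0.00968
Sum = 5.49002
NRR = 0.48544 × 5.49002 = 2.66508

2.665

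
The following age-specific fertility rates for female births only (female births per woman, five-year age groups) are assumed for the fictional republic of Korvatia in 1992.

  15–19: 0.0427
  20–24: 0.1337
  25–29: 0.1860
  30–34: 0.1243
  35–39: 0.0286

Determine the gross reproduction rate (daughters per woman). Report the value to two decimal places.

2.58

Sum of female ASFRs = 0.0427 + 0.1337 + 0.1860 + 0.1243 + 0.0286 = 0.5153
GRR = 5 × 0.5153 = 2.5765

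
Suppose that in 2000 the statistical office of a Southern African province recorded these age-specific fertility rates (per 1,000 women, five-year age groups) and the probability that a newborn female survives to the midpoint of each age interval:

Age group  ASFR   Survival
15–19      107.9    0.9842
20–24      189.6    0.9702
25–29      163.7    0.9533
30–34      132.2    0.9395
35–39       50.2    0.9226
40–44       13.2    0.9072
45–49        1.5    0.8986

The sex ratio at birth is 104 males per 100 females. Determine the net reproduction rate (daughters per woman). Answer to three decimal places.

Proportion female at birth = 100 / (100 + 104) = 0.49020.
Per-age-group product (5 × ASFR × survival probability):
  15–19: 5 × 107.9/1000 × 0.9842 = 0.53098
  20–24: 5 × 189.6/1000 × 0.9702 = 0.91975
  25–29: 5 × 163.7/1000 × 0.9533 = 0.78028
  30–34: 5 × 132.2/1000 × 0.9395 = 0.62101
  35–39: 5 × 50.2/1000 × 0.9226 = 0.23157
  40–44: 5 × 13.2/1000 × 0.9072 = 0.05988
  45–49: 5 × 1.5/1000 × 0.8986 = 0.00674
Sum = 3.15021
NRR = 0.49020 × 3.15021 = 1.54423
An NRR exceeding 1 indicates intrinsic growth under these rates.

1.544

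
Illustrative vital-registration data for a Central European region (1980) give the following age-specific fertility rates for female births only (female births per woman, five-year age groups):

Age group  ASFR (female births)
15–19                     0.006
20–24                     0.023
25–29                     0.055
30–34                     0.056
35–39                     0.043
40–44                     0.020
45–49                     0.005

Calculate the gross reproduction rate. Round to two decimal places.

Sum of female ASFRs = 0.006 + 0.023 + 0.055 + 0.056 + 0.043 + 0.020 + 0.005 = 0.208
GRR = 5 × 0.208 = 1.04

1.04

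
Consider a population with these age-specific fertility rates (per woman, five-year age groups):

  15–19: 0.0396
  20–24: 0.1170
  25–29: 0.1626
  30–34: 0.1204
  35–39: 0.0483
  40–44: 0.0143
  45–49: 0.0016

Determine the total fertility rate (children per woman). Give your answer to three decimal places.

2.519

Sum of ASFRs = 0.0396 + 0.1170 + 0.1626 + 0.1204 + 0.0483 + 0.0143 + 0.0016 = 0.5038
TFR = 5 × 0.5038 = 2.519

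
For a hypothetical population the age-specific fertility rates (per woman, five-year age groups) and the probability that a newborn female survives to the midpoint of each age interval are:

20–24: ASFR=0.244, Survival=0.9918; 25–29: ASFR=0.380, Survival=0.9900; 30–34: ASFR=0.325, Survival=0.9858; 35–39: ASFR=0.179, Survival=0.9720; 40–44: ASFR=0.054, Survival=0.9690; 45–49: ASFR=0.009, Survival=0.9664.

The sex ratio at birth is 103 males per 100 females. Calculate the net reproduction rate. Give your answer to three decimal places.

Proportion female at birth = 100 / (100 + 103) = 0.49261.
Survival-weighted fertility by age (5·fₓ·Sₓ):
  20–24: 5 × 0.244 × 0.9918 = 1.21000
  25–29: 5 × 0.380 × 0.9900 = 1.88100
  30–34: 5 × 0.325 × 0.9858 = 1.60193
  35–39: 5 × 0.179 × 0.9720 = 0.86994
  40–44: 5 × 0.054 × 0.9690 = 0.26163
  45–49: 5 × 0.009 × 0.9664 = 0.04349
Sum = 5.86799
NRR = 0.49261 × 5.86799 = 2.89063
An NRR exceeding 1 indicates intrinsic growth under these rates.

2.891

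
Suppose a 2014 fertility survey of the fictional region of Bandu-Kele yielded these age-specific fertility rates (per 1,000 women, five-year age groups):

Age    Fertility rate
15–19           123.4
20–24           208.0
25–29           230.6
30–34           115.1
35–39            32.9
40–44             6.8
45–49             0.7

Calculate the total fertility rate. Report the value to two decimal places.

Sum of ASFRs = 123.4 + 208.0 + 230.6 + 115.1 + 32.9 + 6.8 + 0.7 = 717.5
TFR = 5 × 717.5 / 1000 = 3.5875

3.59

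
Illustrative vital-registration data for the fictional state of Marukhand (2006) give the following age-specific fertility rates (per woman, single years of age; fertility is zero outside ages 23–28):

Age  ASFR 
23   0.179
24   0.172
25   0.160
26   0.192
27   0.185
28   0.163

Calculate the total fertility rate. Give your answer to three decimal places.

1.051

Sum of ASFRs = 0.179 + 0.172 + 0.160 + 0.192 + 0.185 + 0.163 = 1.051
TFR = 1.051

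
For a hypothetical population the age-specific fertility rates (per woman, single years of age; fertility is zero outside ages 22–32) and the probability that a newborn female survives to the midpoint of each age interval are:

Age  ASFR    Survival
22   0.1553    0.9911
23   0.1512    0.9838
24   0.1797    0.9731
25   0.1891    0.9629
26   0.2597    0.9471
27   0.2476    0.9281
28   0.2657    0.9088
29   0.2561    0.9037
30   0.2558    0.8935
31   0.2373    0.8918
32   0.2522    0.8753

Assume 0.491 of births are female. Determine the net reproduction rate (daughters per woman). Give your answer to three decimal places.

1.114

Proportion female at birth = 0.491.
Weighting each age-specific rate by interval width and survival:
  22: 1 × 0.1553 × 0.9911 = 0.15392
  23: 1 × 0.1512 × 0.9838 = 0.14875
  24: 1 × 0.1797 × 0.9731 = 0.17487
  25: 1 × 0.1891 × 0.9629 = 0.18208
  26: 1 × 0.2597 × 0.9471 = 0.24596
  27: 1 × 0.2476 × 0.9281 = 0.22980
  28: 1 × 0.2657 × 0.9088 = 0.24147
  29: 1 × 0.2561 × 0.9037 = 0.23144
  30: 1 × 0.2558 × 0.8935 = 0.22856
  31: 1 × 0.2373 × 0.8918 = 0.21162
  32: 1 × 0.2522 × 0.8753 = 0.22075
Sum = 2.26922
NRR = 0.491 × 2.26922 = 1.11419
An NRR exceeding 1 indicates intrinsic growth under these rates.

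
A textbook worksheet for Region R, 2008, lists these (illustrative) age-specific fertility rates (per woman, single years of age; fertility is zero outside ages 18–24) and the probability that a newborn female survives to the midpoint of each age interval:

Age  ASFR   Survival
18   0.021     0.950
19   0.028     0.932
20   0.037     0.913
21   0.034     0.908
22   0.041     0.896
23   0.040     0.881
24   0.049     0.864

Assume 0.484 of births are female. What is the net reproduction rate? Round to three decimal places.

0.109

Proportion female at birth = 0.484.
Each age group contributes 1 × ASFR × survival:
  18: 1 × 0.021 × 0.950 = 0.01995
  19: 1 × 0.028 × 0.932 = 0.02610
  20: 1 × 0.037 × 0.913 = 0.03378
  21: 1 × 0.034 × 0.908 = 0.03087
  22: 1 × 0.041 × 0.896 = 0.03674
  23: 1 × 0.040 × 0.881 = 0.03524
  24: 1 × 0.049 × 0.864 = 0.04234
Sum = 0.22502
NRR = 0.484 × 0.22502 = 0.10891
An NRR under 1 implies long-run decline under these rates.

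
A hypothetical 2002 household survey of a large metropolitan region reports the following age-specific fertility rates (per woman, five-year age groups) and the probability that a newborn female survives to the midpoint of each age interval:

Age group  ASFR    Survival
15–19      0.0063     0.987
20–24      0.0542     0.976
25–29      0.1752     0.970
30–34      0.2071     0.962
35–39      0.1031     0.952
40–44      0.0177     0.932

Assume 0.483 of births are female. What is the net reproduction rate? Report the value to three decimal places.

1.311

Proportion female at birth = 0.483.
Each age group contributes 5 × ASFR × survival:
  15–19: 5 × 0.0063 × 0.987 = 0.03109
  20–24: 5 × 0.0542 × 0.976 = 0.26450
  25–29: 5 × 0.1752 × 0.970 = 0.84972
  30–34: 5 × 0.2071 × 0.962 = 0.99615
  35–39: 5 × 0.1031 × 0.952 = 0.49076
  40–44: 5 × 0.0177 × 0.932 = 0.08248
Sum = 2.71470
NRR = 0.483 × 2.71470 = 1.31120
NRR > 1, so each generation more than replaces itself.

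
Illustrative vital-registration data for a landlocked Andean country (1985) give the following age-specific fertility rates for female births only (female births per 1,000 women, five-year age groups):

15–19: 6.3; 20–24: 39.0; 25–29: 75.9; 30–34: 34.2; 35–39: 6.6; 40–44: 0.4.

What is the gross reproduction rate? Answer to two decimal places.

0.81

Sum of female ASFRs = 6.3 + 39.0 + 75.9 + 34.2 + 6.6 + 0.4 = 162.4
GRR = 5 × 162.4 / 1000 = 0.812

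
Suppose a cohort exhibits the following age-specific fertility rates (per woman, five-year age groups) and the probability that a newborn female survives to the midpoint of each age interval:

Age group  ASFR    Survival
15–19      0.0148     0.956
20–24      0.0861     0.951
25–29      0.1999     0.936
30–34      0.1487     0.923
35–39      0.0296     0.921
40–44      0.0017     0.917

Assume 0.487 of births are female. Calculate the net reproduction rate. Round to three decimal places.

Proportion female at birth = 0.487.
Survival-weighted fertility by age (5·fₓ·Sₓ):
  15–19: 5 × 0.0148 × 0.956 = 0.07074
  20–24: 5 × 0.0861 × 0.951 = 0.40941
  25–29: 5 × 0.1999 × 0.936 = 0.93553
  30–34: 5 × 0.1487 × 0.923 = 0.68625
  35–39: 5 × 0.0296 × 0.921 = 0.13631
  40–44: 5 × 0.0017 × 0.917 = 0.00779
Sum = 2.24603
NRR = 0.487 × 2.24603 = 1.09382
With NRR above 1 the population is above replacement fertility.

1.094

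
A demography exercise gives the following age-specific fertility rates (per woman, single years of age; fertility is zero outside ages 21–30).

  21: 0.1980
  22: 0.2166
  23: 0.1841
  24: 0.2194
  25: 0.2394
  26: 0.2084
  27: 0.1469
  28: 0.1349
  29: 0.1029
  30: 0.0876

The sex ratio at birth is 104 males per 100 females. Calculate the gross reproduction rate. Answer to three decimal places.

Proportion female at birth = 100 / (100 + 104) = 0.49020.
Sum of ASFRs = 0.1980 + 0.2166 + 0.1841 + 0.2194 + 0.2394 + 0.2084 + 0.1469 + 0.1349 + 0.1029 + 0.0876 = 1.7382
TFR = 1.7382
GRR = 0.49020 × 1.7382 = 0.85207

0.852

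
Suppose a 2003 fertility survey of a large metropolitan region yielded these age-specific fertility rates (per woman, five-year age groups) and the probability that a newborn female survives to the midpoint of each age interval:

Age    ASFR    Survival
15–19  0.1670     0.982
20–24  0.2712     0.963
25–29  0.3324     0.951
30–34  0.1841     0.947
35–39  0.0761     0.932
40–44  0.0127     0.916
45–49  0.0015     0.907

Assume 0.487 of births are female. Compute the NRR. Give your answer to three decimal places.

Proportion female at birth = 0.487.
Weighting each age-specific rate by interval width and survival:
  15–19: 5 × 0.1670 × 0.982 = 0.81997
  20–24: 5 × 0.2712 × 0.963 = 1.30583
  25–29: 5 × 0.3324 × 0.951 = 1.58056
  30–34: 5 × 0.1841 × 0.947 = 0.87171
  35–39: 5 × 0.0761 × 0.932 = 0.35463
  40–44: 5 × 0.0127 × 0.916 = 0.05817
  45–49: 5 × 0.0015 × 0.907 = 0.00680
Sum = 4.99767
NRR = 0.487 × 4.99767 = 2.43387
NRR > 1, so each generation more than replaces itself.

2.434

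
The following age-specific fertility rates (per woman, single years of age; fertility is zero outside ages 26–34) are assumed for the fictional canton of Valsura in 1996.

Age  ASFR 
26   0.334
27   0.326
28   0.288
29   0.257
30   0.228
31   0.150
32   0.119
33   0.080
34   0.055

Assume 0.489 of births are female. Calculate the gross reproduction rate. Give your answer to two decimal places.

0.90

Proportion female at birth = 0.489.
Sum of ASFRs = 0.334 + 0.326 + 0.288 + 0.257 + 0.228 + 0.150 + 0.119 + 0.080 + 0.055 = 1.837
TFR = 1.837
GRR = 0.489 × 1.837 = 0.89829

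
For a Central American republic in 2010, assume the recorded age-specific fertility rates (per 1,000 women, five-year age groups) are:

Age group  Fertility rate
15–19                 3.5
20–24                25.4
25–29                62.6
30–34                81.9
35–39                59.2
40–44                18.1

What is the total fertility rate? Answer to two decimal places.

Sum of ASFRs = 3.5 + 25.4 + 62.6 + 81.9 + 59.2 + 18.1 = 250.7
TFR = 5 × 250.7 / 1000 = 1.2535

1.25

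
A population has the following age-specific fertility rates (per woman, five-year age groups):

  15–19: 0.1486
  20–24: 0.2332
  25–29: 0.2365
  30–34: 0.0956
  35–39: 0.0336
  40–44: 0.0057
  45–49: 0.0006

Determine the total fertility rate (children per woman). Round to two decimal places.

Sum of ASFRs = 0.1486 + 0.2332 + 0.2365 + 0.0956 + 0.0336 + 0.0057 + 0.0006 = 0.7538
TFR = 5 × 0.7538 = 3.769

3.77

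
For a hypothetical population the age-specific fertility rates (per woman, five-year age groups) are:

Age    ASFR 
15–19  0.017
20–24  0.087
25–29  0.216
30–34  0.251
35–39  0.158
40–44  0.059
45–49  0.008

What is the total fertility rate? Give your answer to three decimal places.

3.980

Sum of ASFRs = 0.017 + 0.087 + 0.216 + 0.251 + 0.158 + 0.059 + 0.008 = 0.796
TFR = 5 × 0.796 = 3.98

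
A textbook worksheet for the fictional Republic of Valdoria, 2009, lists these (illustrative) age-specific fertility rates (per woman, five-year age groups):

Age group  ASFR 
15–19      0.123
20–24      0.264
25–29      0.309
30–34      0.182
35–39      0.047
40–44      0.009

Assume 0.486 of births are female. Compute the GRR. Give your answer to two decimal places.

Proportion female at birth = 0.486.
Sum of ASFRs = 0.123 + 0.264 + 0.309 + 0.182 + 0.047 + 0.009 = 0.934
TFR = 5 × 0.934 = 4.67
GRR = 0.486 × 4.67 = 2.26962

2.27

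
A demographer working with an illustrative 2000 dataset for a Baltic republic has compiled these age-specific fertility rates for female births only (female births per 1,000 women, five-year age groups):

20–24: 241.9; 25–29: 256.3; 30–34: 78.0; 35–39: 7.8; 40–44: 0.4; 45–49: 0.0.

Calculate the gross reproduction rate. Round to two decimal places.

Sum of female ASFRs = 241.9 + 256.3 + 78.0 + 7.8 + 0.4 + 0.0 = 584.4
GRR = 5 × 584.4 / 1000 = 2.922

2.92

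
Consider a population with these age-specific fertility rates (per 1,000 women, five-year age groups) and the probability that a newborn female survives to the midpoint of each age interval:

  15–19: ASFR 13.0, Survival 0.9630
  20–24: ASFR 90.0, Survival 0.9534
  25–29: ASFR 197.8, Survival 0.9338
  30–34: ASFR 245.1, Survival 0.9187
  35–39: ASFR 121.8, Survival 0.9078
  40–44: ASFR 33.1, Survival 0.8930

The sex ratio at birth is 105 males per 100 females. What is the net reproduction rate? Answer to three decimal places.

1.581

Proportion female at birth = 100 / (100 + 105) = 0.48780.
Each age group contributes 5 × ASFR × survival:
  15–19: 5 × 13.0/1000 × 0.9630 = 0.06260
  20–24: 5 × 90.0/1000 × 0.9534 = 0.42903
  25–29: 5 × 197.8/1000 × 0.9338 = 0.92353
  30–34: 5 × 245.1/1000 × 0.9187 = 1.12587
  35–39: 5 × 121.8/1000 × 0.9078 = 0.55285
  40–44: 5 × 33.1/1000 × 0.8930 = 0.14779
Sum = 3.24167
NRR = 0.48780 × 3.24167 = 1.58129
With NRR above 1 the population is above replacement fertility.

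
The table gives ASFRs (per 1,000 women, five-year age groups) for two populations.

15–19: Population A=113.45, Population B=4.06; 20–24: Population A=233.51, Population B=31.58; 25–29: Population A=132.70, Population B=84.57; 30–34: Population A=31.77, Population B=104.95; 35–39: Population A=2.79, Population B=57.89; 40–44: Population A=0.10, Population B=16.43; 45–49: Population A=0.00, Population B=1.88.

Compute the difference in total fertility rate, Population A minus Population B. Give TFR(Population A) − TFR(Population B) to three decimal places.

1.065

Population A:
  Sum of ASFRs = 113.45 + 233.51 + 132.70 + 31.77 + 2.79 + 0.10 + 0.00 = 514.32
  TFR = 5 × 514.32 / 1000 = 2.5716
Population B:
  Sum of ASFRs = 4.06 + 31.58 + 84.57 + 104.95 + 57.89 + 16.43 + 1.88 = 301.36
  TFR = 5 × 301.36 / 1000 = 1.5068
Difference = 2.5716 − 1.5068 = 1.0648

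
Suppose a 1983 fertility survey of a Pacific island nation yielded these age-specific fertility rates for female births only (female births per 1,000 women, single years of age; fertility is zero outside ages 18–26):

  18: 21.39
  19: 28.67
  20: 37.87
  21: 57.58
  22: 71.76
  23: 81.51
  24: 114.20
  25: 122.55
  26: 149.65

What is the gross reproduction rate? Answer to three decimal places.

0.685

Sum of female ASFRs = 21.39 + 28.67 + 37.87 + 57.58 + 71.76 + 81.51 + 114.20 + 122.55 + 149.65 = 685.18
GRR = 685.18 / 1000 = 0.68518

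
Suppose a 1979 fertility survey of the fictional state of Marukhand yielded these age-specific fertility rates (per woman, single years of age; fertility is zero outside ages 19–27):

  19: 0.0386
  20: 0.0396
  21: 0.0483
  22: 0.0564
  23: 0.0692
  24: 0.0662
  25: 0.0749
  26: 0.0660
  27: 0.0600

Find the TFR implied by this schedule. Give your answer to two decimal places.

Sum of ASFRs = 0.0386 + 0.0396 + 0.0483 + 0.0564 + 0.0692 + 0.0662 + 0.0749 + 0.0660 + 0.0600 = 0.5192
TFR = 0.5192

0.52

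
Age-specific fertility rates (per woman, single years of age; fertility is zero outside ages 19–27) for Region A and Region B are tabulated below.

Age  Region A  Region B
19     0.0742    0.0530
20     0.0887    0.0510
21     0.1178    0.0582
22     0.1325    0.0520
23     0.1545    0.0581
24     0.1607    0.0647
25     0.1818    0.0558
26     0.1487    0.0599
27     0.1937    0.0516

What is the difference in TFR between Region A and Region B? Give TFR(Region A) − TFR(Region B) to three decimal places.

Region A:
  Sum of ASFRs = 0.0742 + 0.0887 + 0.1178 + 0.1325 + 0.1545 + 0.1607 + 0.1818 + 0.1487 + 0.1937 = 1.2526
  TFR = 1.2526
Region B:
  Sum of ASFRs = 0.0530 + 0.0510 + 0.0582 + 0.0520 + 0.0581 + 0.0647 + 0.0558 + 0.0599 + 0.0516 = 0.5043
  TFR = 0.5043
Difference = 1.2526 − 0.5043 = 0.7483

0.748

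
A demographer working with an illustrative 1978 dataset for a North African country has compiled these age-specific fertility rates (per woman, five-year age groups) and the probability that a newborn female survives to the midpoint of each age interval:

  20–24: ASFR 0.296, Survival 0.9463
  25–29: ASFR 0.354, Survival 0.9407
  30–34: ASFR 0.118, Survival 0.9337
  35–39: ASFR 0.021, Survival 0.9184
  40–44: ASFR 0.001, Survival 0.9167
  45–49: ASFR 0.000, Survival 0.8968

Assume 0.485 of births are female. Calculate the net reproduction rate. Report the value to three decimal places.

1.803

Proportion female at birth = 0.485.
Per-age-group product (5 × ASFR × survival probability):
  20–24: 5 × 0.296 × 0.9463 = 1.40052
  25–29: 5 × 0.354 × 0.9407 = 1.66504
  30–34: 5 × 0.118 × 0.9337 = 0.55088
  35–39: 5 × 0.021 × 0.9184 = 0.09643
  40–44: 5 × 0.001 × 0.9167 = 0.00458
  45–49: 5 × 0.000 × 0.8968 = 0.00000
Sum = 3.71745
NRR = 0.485 × 3.71745 = 1.80296
An NRR exceeding 1 indicates intrinsic growth under these rates.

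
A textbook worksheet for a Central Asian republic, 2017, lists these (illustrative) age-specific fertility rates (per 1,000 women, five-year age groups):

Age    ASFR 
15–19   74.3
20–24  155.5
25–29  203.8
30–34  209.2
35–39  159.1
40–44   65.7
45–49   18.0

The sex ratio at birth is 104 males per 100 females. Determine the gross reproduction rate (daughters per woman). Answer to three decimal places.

2.171

Proportion female at birth = 100 / (100 + 104) = 0.49020.
Sum of ASFRs = 74.3 + 155.5 + 203.8 + 209.2 + 159.1 + 65.7 + 18.0 = 885.6
TFR = 5 × 885.6 / 1000 = 4.428
GRR = 0.49020 × 4.428 = 2.17061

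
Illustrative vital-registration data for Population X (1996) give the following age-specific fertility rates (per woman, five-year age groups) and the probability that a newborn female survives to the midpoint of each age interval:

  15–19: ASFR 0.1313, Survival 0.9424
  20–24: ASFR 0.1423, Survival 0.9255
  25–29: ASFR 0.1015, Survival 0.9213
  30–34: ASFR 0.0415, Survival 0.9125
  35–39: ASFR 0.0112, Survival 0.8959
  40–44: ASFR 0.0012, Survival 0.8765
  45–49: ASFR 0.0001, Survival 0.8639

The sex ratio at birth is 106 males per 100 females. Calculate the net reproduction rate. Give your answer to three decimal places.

0.966

Proportion female at birth = 100 / (100 + 106) = 0.48544.
Per-age-group product (5 × ASFR × survival probability):
  15–19: 5 × 0.1313 × 0.9424 = 0.61869
  20–24: 5 × 0.1423 × 0.9255 = 0.65849
  25–29: 5 × 0.1015 × 0.9213 = 0.46756
  30–34: 5 × 0.0415 × 0.9125 = 0.18934
  35–39: 5 × 0.0112 × 0.8959 = 0.05017
  40–44: 5 × 0.0012 × 0.8765 = 0.00526
  45–49: 5 × 0.0001 × 0.8639 = 0.00043
Sum = 1.98994
NRR = 0.48544 × 1.98994 = 0.96600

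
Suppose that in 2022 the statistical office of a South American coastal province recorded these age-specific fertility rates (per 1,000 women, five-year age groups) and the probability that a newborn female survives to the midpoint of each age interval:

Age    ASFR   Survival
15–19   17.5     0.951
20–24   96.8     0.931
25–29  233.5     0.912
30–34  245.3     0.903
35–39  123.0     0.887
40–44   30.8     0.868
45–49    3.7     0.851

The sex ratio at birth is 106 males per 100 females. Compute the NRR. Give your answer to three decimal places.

Proportion female at birth = 100 / (100 + 106) = 0.48544.
Per-age-group product (5 × ASFR × survival probability):
  15–19: 5 × 17.5/1000 × 0.951 = 0.08321
  20–24: 5 × 96.8/1000 × 0.931 = 0.45060
  25–29: 5 × 233.5/1000 × 0.912 = 1.06476
  30–34: 5 × 245.3/1000 × 0.903 = 1.10753
  35–39: 5 × 123.0/1000 × 0.887 = 0.54551
  40–44: 5 × 30.8/1000 × 0.868 = 0.13367
  45–49: 5 × 3.7/1000 × 0.851 = 0.01574
Sum = 3.40102
NRR = 0.48544 × 3.40102 = 1.65099

1.651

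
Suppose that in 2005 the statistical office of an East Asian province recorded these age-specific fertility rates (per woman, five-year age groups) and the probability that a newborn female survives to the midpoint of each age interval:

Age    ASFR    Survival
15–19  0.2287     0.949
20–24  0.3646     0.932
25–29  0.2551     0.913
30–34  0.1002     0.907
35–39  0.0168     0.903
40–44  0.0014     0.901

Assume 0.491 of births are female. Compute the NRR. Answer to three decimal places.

2.202

Proportion female at birth = 0.491.
Each age group contributes 5 × ASFR × survival:
  15–19: 5 × 0.2287 × 0.949 = 1.08518
  20–24: 5 × 0.3646 × 0.932 = 1.69904
  25–29: 5 × 0.2551 × 0.913 = 1.16453
  30–34: 5 × 0.1002 × 0.907 = 0.45441
  35–39: 5 × 0.0168 × 0.903 = 0.07585
  40–44: 5 × 0.0014 × 0.901 = 0.00631
Sum = 4.48532
NRR = 0.491 × 4.48532 = 2.20229
An NRR exceeding 1 indicates intrinsic growth under these rates.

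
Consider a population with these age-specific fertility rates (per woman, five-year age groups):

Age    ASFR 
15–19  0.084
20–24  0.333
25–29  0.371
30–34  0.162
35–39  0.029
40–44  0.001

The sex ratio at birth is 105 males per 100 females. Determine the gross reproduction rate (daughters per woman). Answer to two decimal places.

Proportion female at birth = 100 / (100 + 105) = 0.48780.
Sum of ASFRs = 0.084 + 0.333 + 0.371 + 0.162 + 0.029 + 0.001 = 0.980
TFR = 5 × 0.980 = 4.9
GRR = 0.48780 × 4.9 = 2.39022

2.39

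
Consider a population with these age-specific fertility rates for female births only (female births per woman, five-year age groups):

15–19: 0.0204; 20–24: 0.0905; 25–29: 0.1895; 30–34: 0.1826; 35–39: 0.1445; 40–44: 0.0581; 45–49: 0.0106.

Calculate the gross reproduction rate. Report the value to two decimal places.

3.48

Sum of female ASFRs = 0.0204 + 0.0905 + 0.1895 + 0.1826 + 0.1445 + 0.0581 + 0.0106 = 0.6962
GRR = 5 × 0.6962 = 3.481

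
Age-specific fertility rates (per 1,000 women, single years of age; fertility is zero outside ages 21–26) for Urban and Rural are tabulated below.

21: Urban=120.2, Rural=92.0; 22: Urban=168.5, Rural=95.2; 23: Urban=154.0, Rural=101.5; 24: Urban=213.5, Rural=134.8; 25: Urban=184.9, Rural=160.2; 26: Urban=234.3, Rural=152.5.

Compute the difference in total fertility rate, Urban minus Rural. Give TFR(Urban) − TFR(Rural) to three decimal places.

Urban:
  Sum of ASFRs = 120.2 + 168.5 + 154.0 + 213.5 + 184.9 + 234.3 = 1075.4
  TFR = 1075.4 / 1000 = 1.0754
Rural:
  Sum of ASFRs = 92.0 + 95.2 + 101.5 + 134.8 + 160.2 + 152.5 = 736.2
  TFR = 736.2 / 1000 = 0.7362
Difference = 1.0754 − 0.7362 = 0.3392

0.339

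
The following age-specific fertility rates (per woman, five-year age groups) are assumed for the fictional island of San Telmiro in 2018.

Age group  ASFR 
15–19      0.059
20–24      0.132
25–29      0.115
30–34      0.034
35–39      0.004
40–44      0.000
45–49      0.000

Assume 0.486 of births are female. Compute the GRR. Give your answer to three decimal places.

Proportion female at birth = 0.486.
Sum of ASFRs = 0.059 + 0.132 + 0.115 + 0.034 + 0.004 + 0.000 + 0.000 = 0.344
TFR = 5 × 0.344 = 1.72
GRR = 0.486 × 1.72 = 0.83592

0.836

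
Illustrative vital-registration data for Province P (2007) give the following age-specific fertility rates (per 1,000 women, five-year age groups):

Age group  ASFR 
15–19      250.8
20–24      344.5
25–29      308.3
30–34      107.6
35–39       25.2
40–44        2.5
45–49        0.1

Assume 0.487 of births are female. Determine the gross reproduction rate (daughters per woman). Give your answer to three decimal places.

Proportion female at birth = 0.487.
Sum of ASFRs = 250.8 + 344.5 + 308.3 + 107.6 + 25.2 + 2.5 + 0.1 = 1039.0
TFR = 5 × 1039.0 / 1000 = 5.195
GRR = 0.487 × 5.195 = 2.52997

2.530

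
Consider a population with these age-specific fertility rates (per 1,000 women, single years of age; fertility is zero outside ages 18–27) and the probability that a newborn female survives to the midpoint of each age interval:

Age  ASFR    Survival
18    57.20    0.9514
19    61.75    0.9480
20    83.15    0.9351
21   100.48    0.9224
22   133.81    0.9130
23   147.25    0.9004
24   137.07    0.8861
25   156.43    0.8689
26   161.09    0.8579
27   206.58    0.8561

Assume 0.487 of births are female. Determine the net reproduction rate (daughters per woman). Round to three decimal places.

0.541

Proportion female at birth = 0.487.
Weighting each age-specific rate by interval width and survival:
  18: 1 × 57.20/1000 × 0.9514 = 0.05442
  19: 1 × 61.75/1000 × 0.9480 = 0.05854
  20: 1 × 83.15/1000 × 0.9351 = 0.07775
  21: 1 × 100.48/1000 × 0.9224 = 0.09268
  22: 1 × 133.81/1000 × 0.9130 = 0.12217
  23: 1 × 147.25/1000 × 0.9004 = 0.13258
  24: 1 × 137.07/1000 × 0.8861 = 0.12146
  25: 1 × 156.43/1000 × 0.8689 = 0.13592
  26: 1 × 161.09/1000 × 0.8579 = 0.13820
  27: 1 × 206.58/1000 × 0.8561 = 0.17685
Sum = 1.11057
NRR = 0.487 × 1.11057 = 0.54085
NRR < 1, so the cohort does not fully replace itself.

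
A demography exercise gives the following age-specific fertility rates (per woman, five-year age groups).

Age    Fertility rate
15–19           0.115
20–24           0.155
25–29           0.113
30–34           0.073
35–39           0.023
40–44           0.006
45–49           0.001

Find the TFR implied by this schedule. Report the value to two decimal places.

2.43

Sum of ASFRs = 0.115 + 0.155 + 0.113 + 0.073 + 0.023 + 0.006 + 0.001 = 0.486
TFR = 5 × 0.486 = 2.43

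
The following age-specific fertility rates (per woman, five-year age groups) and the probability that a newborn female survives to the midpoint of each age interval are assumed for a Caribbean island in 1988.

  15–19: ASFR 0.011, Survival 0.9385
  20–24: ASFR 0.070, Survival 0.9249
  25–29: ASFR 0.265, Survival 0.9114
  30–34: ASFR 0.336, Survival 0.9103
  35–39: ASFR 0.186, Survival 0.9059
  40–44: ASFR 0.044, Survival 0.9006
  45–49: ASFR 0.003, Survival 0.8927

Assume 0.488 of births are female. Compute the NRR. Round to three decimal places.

Proportion female at birth = 0.488.
Per-age-group product (5 × ASFR × survival probability):
  15–19: 5 × 0.011 × 0.9385 = 0.05162
  20–24: 5 × 0.070 × 0.9249 = 0.32372
  25–29: 5 × 0.265 × 0.9114 = 1.20761
  30–34: 5 × 0.336 × 0.9103 = 1.52930
  35–39: 5 × 0.186 × 0.9059 = 0.84249
  40–44: 5 × 0.044 × 0.9006 = 0.19813
  45–49: 5 × 0.003 × 0.8927 = 0.01339
Sum = 4.16626
NRR = 0.488 × 4.16626 = 2.03313

2.033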